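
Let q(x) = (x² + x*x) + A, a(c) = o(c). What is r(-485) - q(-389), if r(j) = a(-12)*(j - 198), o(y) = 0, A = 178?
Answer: -302820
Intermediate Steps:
a(c) = 0
q(x) = 178 + 2*x² (q(x) = (x² + x*x) + 178 = (x² + x²) + 178 = 2*x² + 178 = 178 + 2*x²)
r(j) = 0 (r(j) = 0*(j - 198) = 0*(-198 + j) = 0)
r(-485) - q(-389) = 0 - (178 + 2*(-389)²) = 0 - (178 + 2*151321) = 0 - (178 + 302642) = 0 - 1*302820 = 0 - 302820 = -302820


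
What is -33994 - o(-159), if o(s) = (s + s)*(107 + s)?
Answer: -50530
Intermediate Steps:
o(s) = 2*s*(107 + s) (o(s) = (2*s)*(107 + s) = 2*s*(107 + s))
-33994 - o(-159) = -33994 - 2*(-159)*(107 - 159) = -33994 - 2*(-159)*(-52) = -33994 - 1*16536 = -33994 - 16536 = -50530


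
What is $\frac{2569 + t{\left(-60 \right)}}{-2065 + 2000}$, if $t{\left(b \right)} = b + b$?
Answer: $- \frac{2449}{65} \approx -37.677$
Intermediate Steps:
$t{\left(b \right)} = 2 b$
$\frac{2569 + t{\left(-60 \right)}}{-2065 + 2000} = \frac{2569 + 2 \left(-60\right)}{-2065 + 2000} = \frac{2569 - 120}{-65} = 2449 \left(- \frac{1}{65}\right) = - \frac{2449}{65}$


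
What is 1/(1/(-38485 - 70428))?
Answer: -108913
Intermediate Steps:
1/(1/(-38485 - 70428)) = 1/(1/(-108913)) = 1/(-1/108913) = -108913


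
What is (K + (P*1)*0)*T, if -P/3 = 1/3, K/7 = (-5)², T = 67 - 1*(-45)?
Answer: 19600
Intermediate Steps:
T = 112 (T = 67 + 45 = 112)
K = 175 (K = 7*(-5)² = 7*25 = 175)
P = -1 (P = -3/3 = -3*⅓ = -1)
(K + (P*1)*0)*T = (175 - 1*1*0)*112 = (175 - 1*0)*112 = (175 + 0)*112 = 175*112 = 19600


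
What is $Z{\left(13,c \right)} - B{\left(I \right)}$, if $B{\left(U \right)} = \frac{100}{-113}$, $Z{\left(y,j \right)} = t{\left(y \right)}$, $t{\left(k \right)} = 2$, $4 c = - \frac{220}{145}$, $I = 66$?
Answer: $\frac{326}{113} \approx 2.885$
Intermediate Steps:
$c = - \frac{11}{29}$ ($c = \frac{\left(-220\right) \frac{1}{145}}{4} = \frac{1}{4} \left(- \frac{44}{29}\right) = - \frac{11}{29} \approx -0.37931$)
$Z{\left(y,j \right)} = 2$
$B{\left(U \right)} = - \frac{100}{113}$ ($B{\left(U \right)} = 100 \left(- \frac{1}{113}\right) = - \frac{100}{113}$)
$Z{\left(13,c \right)} - B{\left(I \right)} = 2 - - \frac{100}{113} = 2 + \frac{100}{113} = \frac{326}{113}$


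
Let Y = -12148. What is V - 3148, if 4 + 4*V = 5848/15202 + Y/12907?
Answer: -308949780163/98106107 ≈ -3149.1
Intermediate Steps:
V = -111755327/98106107 (V = -1 + (5848/15202 - 12148/12907)/4 = -1 + (5848*(1/15202) - 12148*1/12907)/4 = -1 + (2924/7601 - 12148/12907)/4 = -1 + (¼)*(-54596880/98106107) = -1 - 13649220/98106107 = -111755327/98106107 ≈ -1.1391)
V - 3148 = -111755327/98106107 - 3148 = -308949780163/98106107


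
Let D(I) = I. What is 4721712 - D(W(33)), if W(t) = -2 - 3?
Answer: 4721717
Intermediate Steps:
W(t) = -5
4721712 - D(W(33)) = 4721712 - 1*(-5) = 4721712 + 5 = 4721717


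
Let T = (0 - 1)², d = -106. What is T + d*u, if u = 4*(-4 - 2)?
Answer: 2545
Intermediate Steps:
u = -24 (u = 4*(-6) = -24)
T = 1 (T = (-1)² = 1)
T + d*u = 1 - 106*(-24) = 1 + 2544 = 2545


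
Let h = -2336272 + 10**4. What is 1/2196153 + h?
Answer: -5108849231615/2196153 ≈ -2.3263e+6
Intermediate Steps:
h = -2326272 (h = -2336272 + 10000 = -2326272)
1/2196153 + h = 1/2196153 - 2326272 = -5108849231615/2196153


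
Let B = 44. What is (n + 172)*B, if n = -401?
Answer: -10076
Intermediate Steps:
(n + 172)*B = (-401 + 172)*44 = -229*44 = -10076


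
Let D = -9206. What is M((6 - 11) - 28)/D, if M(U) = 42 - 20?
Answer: -11/4603 ≈ -0.0023897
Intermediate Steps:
M(U) = 22
M((6 - 11) - 28)/D = 22/(-9206) = 22*(-1/9206) = -11/4603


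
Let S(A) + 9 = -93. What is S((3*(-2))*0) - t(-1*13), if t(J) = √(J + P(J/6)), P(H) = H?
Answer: -102 - I*√546/6 ≈ -102.0 - 3.8944*I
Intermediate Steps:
S(A) = -102 (S(A) = -9 - 93 = -102)
t(J) = √42*√J/6 (t(J) = √(J + J/6) = √(7*J/6) = √42*√J/6)
S((3*(-2))*0) - t(-1*13) = -102 - √42*√(-1*13)/6 = -102 - √42*√(-13)/6 = -102 - √42*I*√13/6 = -102 - I*√546/6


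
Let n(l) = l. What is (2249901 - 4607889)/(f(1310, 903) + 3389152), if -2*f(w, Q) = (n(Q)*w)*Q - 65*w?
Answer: 196499/44221764 ≈ 0.0044435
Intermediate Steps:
f(w, Q) = 65*w/2 - w*Q²/2 (f(w, Q) = -((Q*w)*Q - 65*w)/2 = -(w*Q² - 65*w)/2 = -(-65*w + w*Q²)/2 = 65*w/2 - w*Q²/2)
(2249901 - 4607889)/(f(1310, 903) + 3389152) = (2249901 - 4607889)/((½)*1310*(65 - 1*903²) + 3389152) = -2357988/((½)*1310*(65 - 1*815409) + 3389152) = -2357988/((½)*1310*(65 - 815409) + 3389152) = -2357988/((½)*1310*(-815344) + 3389152) = -2357988/(-534050320 + 3389152) = -2357988/(-530661168) = -2357988*(-1/530661168) = 196499/44221764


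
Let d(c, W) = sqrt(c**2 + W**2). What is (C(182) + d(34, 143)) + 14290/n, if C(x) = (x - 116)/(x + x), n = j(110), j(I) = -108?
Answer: -324652/2457 + sqrt(21605) ≈ 14.853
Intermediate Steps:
n = -108
d(c, W) = sqrt(W**2 + c**2)
C(x) = (-116 + x)/(2*x) (C(x) = (-116 + x)/((2*x)) = (-116 + x)*(1/(2*x)) = (-116 + x)/(2*x))
(C(182) + d(34, 143)) + 14290/n = ((1/2)*(-116 + 182)/182 + sqrt(143**2 + 34**2)) + 14290/(-108) = ((1/2)*(1/182)*66 + sqrt(20449 + 1156)) + 14290*(-1/108) = (33/182 + sqrt(21605)) - 7145/54 = -324652/2457 + sqrt(21605)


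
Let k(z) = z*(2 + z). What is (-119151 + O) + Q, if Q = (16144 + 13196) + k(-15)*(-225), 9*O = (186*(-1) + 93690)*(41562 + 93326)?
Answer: 4203788126/3 ≈ 1.4013e+9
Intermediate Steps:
O = 4204189184/3 (O = ((186*(-1) + 93690)*(41562 + 93326))/9 = ((-186 + 93690)*134888)/9 = (93504*134888)/9 = (1/9)*12612567552 = 4204189184/3 ≈ 1.4014e+9)
Q = -14535 (Q = (16144 + 13196) - 15*(2 - 15)*(-225) = 29340 - 15*(-13)*(-225) = 29340 + 195*(-225) = 29340 - 43875 = -14535)
(-119151 + O) + Q = (-119151 + 4204189184/3) - 14535 = 4203831731/3 - 14535 = 4203788126/3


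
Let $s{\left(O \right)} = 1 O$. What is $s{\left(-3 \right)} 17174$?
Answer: $-51522$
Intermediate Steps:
$s{\left(O \right)} = O$
$s{\left(-3 \right)} 17174 = \left(-3\right) 17174 = -51522$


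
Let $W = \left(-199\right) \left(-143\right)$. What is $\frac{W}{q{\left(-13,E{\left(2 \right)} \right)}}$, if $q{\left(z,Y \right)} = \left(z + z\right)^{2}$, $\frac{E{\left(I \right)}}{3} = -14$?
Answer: $\frac{2189}{52} \approx 42.096$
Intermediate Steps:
$E{\left(I \right)} = -42$ ($E{\left(I \right)} = 3 \left(-14\right) = -42$)
$W = 28457$
$q{\left(z,Y \right)} = 4 z^{2}$ ($q{\left(z,Y \right)} = \left(2 z\right)^{2} = 4 z^{2}$)
$\frac{W}{q{\left(-13,E{\left(2 \right)} \right)}} = \frac{28457}{4 \left(-13\right)^{2}} = \frac{28457}{4 \cdot 169} = \frac{28457}{676} = 28457 \cdot \frac{1}{676} = \frac{2189}{52}$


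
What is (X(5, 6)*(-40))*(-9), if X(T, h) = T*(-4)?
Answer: -7200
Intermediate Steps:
X(T, h) = -4*T
(X(5, 6)*(-40))*(-9) = (-4*5*(-40))*(-9) = -20*(-40)*(-9) = 800*(-9) = -7200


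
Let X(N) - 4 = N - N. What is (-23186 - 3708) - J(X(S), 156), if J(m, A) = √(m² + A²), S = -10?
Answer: -26894 - 4*√1522 ≈ -27050.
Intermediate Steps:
X(N) = 4 (X(N) = 4 + (N - N) = 4 + 0 = 4)
J(m, A) = √(A² + m²)
(-23186 - 3708) - J(X(S), 156) = (-23186 - 3708) - √(156² + 4²) = -26894 - √(24336 + 16) = -26894 - √24352 = -26894 - 4*√1522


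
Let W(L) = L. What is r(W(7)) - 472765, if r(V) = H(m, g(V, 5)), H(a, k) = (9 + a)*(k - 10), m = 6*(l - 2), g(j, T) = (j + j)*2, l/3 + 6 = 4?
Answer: -473467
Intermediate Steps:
l = -6 (l = -18 + 3*4 = -18 + 12 = -6)
g(j, T) = 4*j (g(j, T) = (2*j)*2 = 4*j)
m = -48 (m = 6*(-6 - 2) = 6*(-8) = -48)
H(a, k) = (-10 + k)*(9 + a) (H(a, k) = (9 + a)*(-10 + k) = (-10 + k)*(9 + a))
r(V) = 390 - 156*V (r(V) = -90 - 10*(-48) + 9*(4*V) - 192*V = -90 + 480 + 36*V - 192*V = 390 - 156*V)
r(W(7)) - 472765 = (390 - 156*7) - 472765 = (390 - 1092) - 472765 = -702 - 472765 = -473467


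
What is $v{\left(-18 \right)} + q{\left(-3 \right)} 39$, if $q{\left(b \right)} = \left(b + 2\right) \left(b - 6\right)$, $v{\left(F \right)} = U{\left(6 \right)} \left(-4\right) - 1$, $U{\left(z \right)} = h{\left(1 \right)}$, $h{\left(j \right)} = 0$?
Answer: $350$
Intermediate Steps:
$U{\left(z \right)} = 0$
$v{\left(F \right)} = -1$ ($v{\left(F \right)} = 0 \left(-4\right) - 1 = 0 - 1 = -1$)
$q{\left(b \right)} = \left(-6 + b\right) \left(2 + b\right)$ ($q{\left(b \right)} = \left(2 + b\right) \left(-6 + b\right) = \left(-6 + b\right) \left(2 + b\right)$)
$v{\left(-18 \right)} + q{\left(-3 \right)} 39 = -1 + \left(-12 + \left(-3\right)^{2} - -12\right) 39 = -1 + \left(-12 + 9 + 12\right) 39 = -1 + 9 \cdot 39 = -1 + 351 = 350$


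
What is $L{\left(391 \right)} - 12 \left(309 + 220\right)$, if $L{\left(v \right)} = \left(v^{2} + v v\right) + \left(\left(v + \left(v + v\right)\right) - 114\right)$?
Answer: $300473$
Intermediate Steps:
$L{\left(v \right)} = -114 + 2 v^{2} + 3 v$ ($L{\left(v \right)} = \left(v^{2} + v^{2}\right) + \left(\left(v + 2 v\right) - 114\right) = 2 v^{2} + \left(3 v - 114\right) = 2 v^{2} + \left(-114 + 3 v\right) = -114 + 2 v^{2} + 3 v$)
$L{\left(391 \right)} - 12 \left(309 + 220\right) = \left(-114 + 2 \cdot 391^{2} + 3 \cdot 391\right) - 12 \left(309 + 220\right) = \left(-114 + 2 \cdot 152881 + 1173\right) - 12 \cdot 529 = \left(-114 + 305762 + 1173\right) - 6348 = 306821 - 6348 = 300473$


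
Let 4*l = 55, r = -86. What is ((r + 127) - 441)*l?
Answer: -5500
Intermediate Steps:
l = 55/4 (l = (¼)*55 = 55/4 ≈ 13.750)
((r + 127) - 441)*l = ((-86 + 127) - 441)*(55/4) = (41 - 441)*(55/4) = -400*55/4 = -5500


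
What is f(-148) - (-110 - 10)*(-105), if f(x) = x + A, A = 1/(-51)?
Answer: -650149/51 ≈ -12748.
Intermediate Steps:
A = -1/51 ≈ -0.019608
f(x) = -1/51 + x (f(x) = x - 1/51 = -1/51 + x)
f(-148) - (-110 - 10)*(-105) = (-1/51 - 148) - (-110 - 10)*(-105) = -7549/51 - (-120)*(-105) = -7549/51 - 1*12600 = -7549/51 - 12600 = -650149/51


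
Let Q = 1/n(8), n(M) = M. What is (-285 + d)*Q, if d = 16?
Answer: -269/8 ≈ -33.625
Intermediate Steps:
Q = ⅛ (Q = 1/8 = ⅛ ≈ 0.12500)
(-285 + d)*Q = (-285 + 16)*(⅛) = -269*⅛ = -269/8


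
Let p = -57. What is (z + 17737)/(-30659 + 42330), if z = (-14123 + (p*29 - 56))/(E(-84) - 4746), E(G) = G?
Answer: 42842771/28185465 ≈ 1.5200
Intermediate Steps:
z = 7916/2415 (z = (-14123 + (-57*29 - 56))/(-84 - 4746) = (-14123 + (-1653 - 56))/(-4830) = (-14123 - 1709)*(-1/4830) = -15832*(-1/4830) = 7916/2415 ≈ 3.2778)
(z + 17737)/(-30659 + 42330) = (7916/2415 + 17737)/(-30659 + 42330) = (42842771/2415)/11671 = (42842771/2415)*(1/11671) = 42842771/28185465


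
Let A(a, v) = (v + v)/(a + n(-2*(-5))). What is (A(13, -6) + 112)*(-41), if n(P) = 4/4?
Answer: -31898/7 ≈ -4556.9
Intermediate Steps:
n(P) = 1 (n(P) = 4*(¼) = 1)
A(a, v) = 2*v/(1 + a) (A(a, v) = (v + v)/(a + 1) = (2*v)/(1 + a) = 2*v/(1 + a))
(A(13, -6) + 112)*(-41) = (2*(-6)/(1 + 13) + 112)*(-41) = (2*(-6)/14 + 112)*(-41) = (2*(-6)*(1/14) + 112)*(-41) = (-6/7 + 112)*(-41) = (778/7)*(-41) = -31898/7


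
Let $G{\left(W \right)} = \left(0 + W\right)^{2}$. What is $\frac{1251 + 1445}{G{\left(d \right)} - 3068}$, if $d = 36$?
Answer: $- \frac{674}{443} \approx -1.5214$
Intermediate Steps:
$G{\left(W \right)} = W^{2}$
$\frac{1251 + 1445}{G{\left(d \right)} - 3068} = \frac{1251 + 1445}{36^{2} - 3068} = \frac{2696}{1296 - 3068} = \frac{2696}{-1772} = 2696 \left(- \frac{1}{1772}\right) = - \frac{674}{443}$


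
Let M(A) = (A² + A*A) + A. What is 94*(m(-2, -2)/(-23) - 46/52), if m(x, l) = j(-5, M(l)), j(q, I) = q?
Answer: -18753/299 ≈ -62.719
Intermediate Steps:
M(A) = A + 2*A² (M(A) = (A² + A²) + A = 2*A² + A = A + 2*A²)
m(x, l) = -5
94*(m(-2, -2)/(-23) - 46/52) = 94*(-5/(-23) - 46/52) = 94*(-5*(-1/23) - 46*1/52) = 94*(5/23 - 23/26) = 94*(-399/598) = -18753/299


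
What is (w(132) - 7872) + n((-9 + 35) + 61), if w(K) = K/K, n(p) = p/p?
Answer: -7870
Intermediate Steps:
n(p) = 1
w(K) = 1
(w(132) - 7872) + n((-9 + 35) + 61) = (1 - 7872) + 1 = -7871 + 1 = -7870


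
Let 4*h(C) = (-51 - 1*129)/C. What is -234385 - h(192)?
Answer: -15000625/64 ≈ -2.3438e+5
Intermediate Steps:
h(C) = -45/C (h(C) = ((-51 - 1*129)/C)/4 = ((-51 - 129)/C)/4 = (-180/C)/4 = -45/C)
-234385 - h(192) = -234385 - (-45)/192 = -234385 - 1*(-15/64) = -234385 + 15/64 = -15000625/64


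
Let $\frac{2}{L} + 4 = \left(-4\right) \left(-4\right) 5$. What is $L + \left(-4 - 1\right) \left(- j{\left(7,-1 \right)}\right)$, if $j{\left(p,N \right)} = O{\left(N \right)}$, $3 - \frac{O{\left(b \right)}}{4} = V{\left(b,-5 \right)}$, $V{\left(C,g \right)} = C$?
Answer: $\frac{3041}{38} \approx 80.026$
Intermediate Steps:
$O{\left(b \right)} = 12 - 4 b$
$j{\left(p,N \right)} = 12 - 4 N$
$L = \frac{1}{38}$ ($L = \frac{2}{-4 + \left(-4\right) \left(-4\right) 5} = \frac{2}{-4 + 16 \cdot 5} = \frac{2}{-4 + 80} = \frac{2}{76} = 2 \cdot \frac{1}{76} = \frac{1}{38} \approx 0.026316$)
$L + \left(-4 - 1\right) \left(- j{\left(7,-1 \right)}\right) = \frac{1}{38} + \left(-4 - 1\right) \left(- (12 - -4)\right) = \frac{1}{38} - 5 \left(- (12 + 4)\right) = \frac{1}{38} - 5 \left(\left(-1\right) 16\right) = \frac{1}{38} - -80 = \frac{1}{38} + 80 = \frac{3041}{38}$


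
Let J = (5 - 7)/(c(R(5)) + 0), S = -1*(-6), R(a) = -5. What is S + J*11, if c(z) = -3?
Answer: 40/3 ≈ 13.333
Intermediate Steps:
S = 6
J = 2/3 (J = (5 - 7)/(-3 + 0) = -2/(-3) = -2*(-1/3) = 2/3 ≈ 0.66667)
S + J*11 = 6 + (2/3)*11 = 6 + 22/3 = 40/3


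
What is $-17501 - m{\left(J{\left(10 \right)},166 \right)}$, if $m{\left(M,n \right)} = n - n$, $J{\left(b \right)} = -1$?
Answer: $-17501$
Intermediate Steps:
$m{\left(M,n \right)} = 0$
$-17501 - m{\left(J{\left(10 \right)},166 \right)} = -17501 - 0 = -17501 + 0 = -17501$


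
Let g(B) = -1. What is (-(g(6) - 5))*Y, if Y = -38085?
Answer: -228510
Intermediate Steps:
(-(g(6) - 5))*Y = -(-1 - 5)*(-38085) = -1*(-6)*(-38085) = 6*(-38085) = -228510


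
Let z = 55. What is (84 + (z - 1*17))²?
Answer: 14884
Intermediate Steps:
(84 + (z - 1*17))² = (84 + (55 - 1*17))² = (84 + (55 - 17))² = (84 + 38)² = 122² = 14884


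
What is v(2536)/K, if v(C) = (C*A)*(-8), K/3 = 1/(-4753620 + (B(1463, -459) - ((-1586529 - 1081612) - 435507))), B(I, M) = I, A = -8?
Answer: -89186534912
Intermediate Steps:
K = -1/549503 (K = 3/(-4753620 + (1463 - ((-1586529 - 1081612) - 435507))) = 3/(-4753620 + (1463 - (-2668141 - 435507))) = 3/(-4753620 + (1463 - 1*(-3103648))) = 3/(-4753620 + (1463 + 3103648)) = 3/(-4753620 + 3105111) = 3/(-1648509) = 3*(-1/1648509) = -1/549503 ≈ -1.8198e-6)
v(C) = 64*C (v(C) = (C*(-8))*(-8) = -8*C*(-8) = 64*C)
v(2536)/K = (64*2536)/(-1/549503) = 162304*(-549503) = -89186534912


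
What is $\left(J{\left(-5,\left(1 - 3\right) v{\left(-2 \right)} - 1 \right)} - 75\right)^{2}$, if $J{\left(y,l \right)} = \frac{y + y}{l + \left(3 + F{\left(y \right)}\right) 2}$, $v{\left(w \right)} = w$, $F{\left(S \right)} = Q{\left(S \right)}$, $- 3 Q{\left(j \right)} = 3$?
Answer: $\frac{286225}{49} \approx 5841.3$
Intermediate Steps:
$Q{\left(j \right)} = -1$ ($Q{\left(j \right)} = \left(- \frac{1}{3}\right) 3 = -1$)
$F{\left(S \right)} = -1$
$J{\left(y,l \right)} = \frac{2 y}{4 + l}$ ($J{\left(y,l \right)} = \frac{y + y}{l + \left(3 - 1\right) 2} = \frac{2 y}{l + 2 \cdot 2} = \frac{2 y}{l + 4} = \frac{2 y}{4 + l}$)
$\left(J{\left(-5,\left(1 - 3\right) v{\left(-2 \right)} - 1 \right)} - 75\right)^{2} = \left(2 \left(-5\right) \frac{1}{4 - \left(1 - \left(1 - 3\right) \left(-2\right)\right)} - 75\right)^{2} = \left(2 \left(-5\right) \frac{1}{4 - -3} - 75\right)^{2} = \left(2 \left(-5\right) \frac{1}{4 + \left(4 - 1\right)} - 75\right)^{2} = \left(2 \left(-5\right) \frac{1}{4 + 3} - 75\right)^{2} = \left(2 \left(-5\right) \frac{1}{7} - 75\right)^{2} = \left(- \frac{10}{7} - 75\right)^{2} = \left(- \frac{535}{7}\right)^{2} = \frac{286225}{49}$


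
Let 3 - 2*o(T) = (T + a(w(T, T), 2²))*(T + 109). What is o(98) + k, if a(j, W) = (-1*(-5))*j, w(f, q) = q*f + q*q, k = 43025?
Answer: -19814513/2 ≈ -9.9073e+6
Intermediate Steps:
w(f, q) = q² + f*q (w(f, q) = f*q + q² = q² + f*q)
a(j, W) = 5*j
o(T) = 3/2 - (109 + T)*(T + 10*T²)/2 (o(T) = 3/2 - (T + 5*(T*(T + T)))*(T + 109)/2 = 3/2 - (T + 5*(T*(2*T)))*(109 + T)/2 = 3/2 - (T + 5*(2*T²))*(109 + T)/2 = 3/2 - (T + 10*T²)*(109 + T)/2 = 3/2 - (109 + T)*(T + 10*T²)/2)
o(98) + k = (3/2 - 5*98³ - 1091/2*98² - 109/2*98) + 43025 = (3/2 - 5*941192 - 1091/2*9604 - 5341) + 43025 = (3/2 - 4705960 - 5238982 - 5341) + 43025 = -19900563/2 + 43025 = -19814513/2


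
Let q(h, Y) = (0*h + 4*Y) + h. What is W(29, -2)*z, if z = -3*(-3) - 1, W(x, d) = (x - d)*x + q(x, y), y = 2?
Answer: 7488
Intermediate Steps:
q(h, Y) = h + 4*Y (q(h, Y) = (0 + 4*Y) + h = 4*Y + h = h + 4*Y)
W(x, d) = 8 + x + x*(x - d) (W(x, d) = (x - d)*x + (x + 4*2) = x*(x - d) + (x + 8) = x*(x - d) + (8 + x) = 8 + x + x*(x - d))
z = 8 (z = 9 - 1 = 8)
W(29, -2)*z = (8 + 29 + 29² - 1*(-2)*29)*8 = (8 + 29 + 841 + 58)*8 = 936*8 = 7488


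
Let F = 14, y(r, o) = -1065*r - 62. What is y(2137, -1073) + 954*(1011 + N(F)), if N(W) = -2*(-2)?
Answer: -1307657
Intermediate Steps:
y(r, o) = -62 - 1065*r
N(W) = 4
y(2137, -1073) + 954*(1011 + N(F)) = (-62 - 1065*2137) + 954*(1011 + 4) = (-62 - 2275905) + 954*1015 = -2275967 + 968310 = -1307657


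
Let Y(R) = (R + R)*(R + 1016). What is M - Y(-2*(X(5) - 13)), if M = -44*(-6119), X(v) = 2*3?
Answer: 240396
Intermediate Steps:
X(v) = 6
Y(R) = 2*R*(1016 + R) (Y(R) = (2*R)*(1016 + R) = 2*R*(1016 + R))
M = 269236
M - Y(-2*(X(5) - 13)) = 269236 - 2*(-2*(6 - 13))*(1016 - 2*(6 - 13)) = 269236 - 2*(-2*(-7))*(1016 - 2*(-7)) = 269236 - 2*14*(1016 + 14) = 269236 - 2*14*1030 = 269236 - 1*28840 = 269236 - 28840 = 240396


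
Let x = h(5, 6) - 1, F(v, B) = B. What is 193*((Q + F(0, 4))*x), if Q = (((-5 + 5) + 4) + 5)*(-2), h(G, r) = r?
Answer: -13510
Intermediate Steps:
Q = -18 (Q = ((0 + 4) + 5)*(-2) = (4 + 5)*(-2) = 9*(-2) = -18)
x = 5 (x = 6 - 1 = 5)
193*((Q + F(0, 4))*x) = 193*((-18 + 4)*5) = 193*(-14*5) = 193*(-70) = -13510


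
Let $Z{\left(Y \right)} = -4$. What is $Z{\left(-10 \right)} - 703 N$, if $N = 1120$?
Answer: $-787364$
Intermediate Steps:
$Z{\left(-10 \right)} - 703 N = -4 - 787360 = -787364$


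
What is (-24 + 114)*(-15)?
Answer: -1350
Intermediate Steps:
(-24 + 114)*(-15) = 90*(-15) = -1350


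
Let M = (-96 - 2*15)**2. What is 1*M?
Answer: 15876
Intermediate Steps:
M = 15876 (M = (-96 - 30)**2 = (-126)**2 = 15876)
1*M = 1*15876 = 15876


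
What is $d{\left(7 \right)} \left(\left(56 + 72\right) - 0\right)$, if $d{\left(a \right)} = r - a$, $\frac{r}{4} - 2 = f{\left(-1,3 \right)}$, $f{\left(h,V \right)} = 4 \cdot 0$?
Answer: $128$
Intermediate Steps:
$f{\left(h,V \right)} = 0$
$r = 8$ ($r = 8 + 4 \cdot 0 = 8 + 0 = 8$)
$d{\left(a \right)} = 8 - a$
$d{\left(7 \right)} \left(\left(56 + 72\right) - 0\right) = \left(8 - 7\right) \left(\left(56 + 72\right) - 0\right) = \left(8 - 7\right) \left(128 + \left(-3 + 3\right)\right) = 1 \left(128 + 0\right) = 1 \cdot 128 = 128$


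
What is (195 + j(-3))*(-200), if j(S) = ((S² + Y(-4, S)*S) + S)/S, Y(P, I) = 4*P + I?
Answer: -34800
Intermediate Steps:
Y(P, I) = I + 4*P
j(S) = (S + S² + S*(-16 + S))/S (j(S) = ((S² + (S + 4*(-4))*S) + S)/S = ((S² + (S - 16)*S) + S)/S = ((S² + (-16 + S)*S) + S)/S = ((S² + S*(-16 + S)) + S)/S = (S + S² + S*(-16 + S))/S)
(195 + j(-3))*(-200) = (195 + (-15 + 2*(-3)))*(-200) = (195 + (-15 - 6))*(-200) = (195 - 21)*(-200) = 174*(-200) = -34800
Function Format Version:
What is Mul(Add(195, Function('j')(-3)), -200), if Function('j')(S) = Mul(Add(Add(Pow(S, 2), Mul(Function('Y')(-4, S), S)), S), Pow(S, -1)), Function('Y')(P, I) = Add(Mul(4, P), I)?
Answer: -34800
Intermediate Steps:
Function('Y')(P, I) = Add(I, Mul(4, P))
Function('j')(S) = Mul(Pow(S, -1), Add(S, Pow(S, 2), Mul(S, Add(-16, S)))) (Function('j')(S) = Mul(Add(Add(Pow(S, 2), Mul(Add(S, Mul(4, -4)), S)), S), Pow(S, -1)) = Mul(Add(Add(Pow(S, 2), Mul(Add(S, -16), S)), S), Pow(S, -1)) = Mul(Add(Add(Pow(S, 2), Mul(Add(-16, S), S)), S), Pow(S, -1)) = Mul(Add(Add(Pow(S, 2), Mul(S, Add(-16, S))), S), Pow(S, -1)) = Mul(Add(S, Pow(S, 2), Mul(S, Add(-16, S))), Pow(S, -1)) = Mul(Pow(S, -1), Add(S, Pow(S, 2), Mul(S, Add(-16, S)))))
Mul(Add(195, Function('j')(-3)), -200) = Mul(Add(195, Add(-15, Mul(2, -3))), -200) = Mul(Add(195, Add(-15, -6)), -200) = Mul(Add(195, -21), -200) = Mul(174, -200) = -34800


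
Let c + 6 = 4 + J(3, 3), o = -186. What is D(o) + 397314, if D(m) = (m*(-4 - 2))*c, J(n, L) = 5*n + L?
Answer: 415170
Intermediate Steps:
J(n, L) = L + 5*n
c = 16 (c = -6 + (4 + (3 + 5*3)) = -6 + (4 + (3 + 15)) = -6 + (4 + 18) = -6 + 22 = 16)
D(m) = -96*m (D(m) = (m*(-4 - 2))*16 = (m*(-6))*16 = -6*m*16 = -96*m)
D(o) + 397314 = -96*(-186) + 397314 = 17856 + 397314 = 415170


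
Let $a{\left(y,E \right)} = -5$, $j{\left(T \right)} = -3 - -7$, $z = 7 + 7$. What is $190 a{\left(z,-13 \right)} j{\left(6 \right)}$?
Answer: $-3800$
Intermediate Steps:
$z = 14$
$j{\left(T \right)} = 4$ ($j{\left(T \right)} = -3 + 7 = 4$)
$190 a{\left(z,-13 \right)} j{\left(6 \right)} = 190 \left(-5\right) 4 = \left(-950\right) 4 = -3800$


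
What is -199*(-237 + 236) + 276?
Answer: 475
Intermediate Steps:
-199*(-237 + 236) + 276 = -199*(-1) + 276 = 199 + 276 = 475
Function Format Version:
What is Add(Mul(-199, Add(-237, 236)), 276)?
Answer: 475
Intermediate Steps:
Add(Mul(-199, Add(-237, 236)), 276) = Add(Mul(-199, -1), 276) = Add(199, 276) = 475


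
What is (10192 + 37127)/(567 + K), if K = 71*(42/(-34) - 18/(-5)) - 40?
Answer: 4022115/59066 ≈ 68.095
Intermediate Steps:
K = 10871/85 (K = 71*(42*(-1/34) - 18*(-⅕)) - 40 = 71*(-21/17 + 18/5) - 40 = 71*(201/85) - 40 = 14271/85 - 40 = 10871/85 ≈ 127.89)
(10192 + 37127)/(567 + K) = (10192 + 37127)/(567 + 10871/85) = 47319/(59066/85) = 47319*(85/59066) = 4022115/59066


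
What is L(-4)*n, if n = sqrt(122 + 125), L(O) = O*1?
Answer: -4*sqrt(247) ≈ -62.865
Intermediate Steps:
L(O) = O
n = sqrt(247) ≈ 15.716
L(-4)*n = -4*sqrt(247)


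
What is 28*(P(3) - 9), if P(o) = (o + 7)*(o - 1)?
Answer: 308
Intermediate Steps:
P(o) = (-1 + o)*(7 + o) (P(o) = (7 + o)*(-1 + o) = (-1 + o)*(7 + o))
28*(P(3) - 9) = 28*((-7 + 3**2 + 6*3) - 9) = 28*((-7 + 9 + 18) - 9) = 28*(20 - 9) = 28*11 = 308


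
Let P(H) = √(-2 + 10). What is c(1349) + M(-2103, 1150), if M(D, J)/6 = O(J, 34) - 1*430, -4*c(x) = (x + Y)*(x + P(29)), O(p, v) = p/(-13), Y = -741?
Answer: -2706064/13 - 304*√2 ≈ -2.0859e+5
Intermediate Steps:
O(p, v) = -p/13 (O(p, v) = p*(-1/13) = -p/13)
P(H) = 2*√2 (P(H) = √8 = 2*√2)
c(x) = -(-741 + x)*(x + 2*√2)/4 (c(x) = -(x - 741)*(x + 2*√2)/4 = -(-741 + x)*(x + 2*√2)/4)
M(D, J) = -2580 - 6*J/13 (M(D, J) = 6*(-J/13 - 1*430) = 6*(-J/13 - 430) = 6*(-430 - J/13) = -2580 - 6*J/13)
c(1349) + M(-2103, 1150) = (-¼*1349² + 741*√2/2 + (741/4)*1349 - ½*1349*√2) + (-2580 - 6/13*1150) = (-¼*1819801 + 741*√2/2 + 999609/4 - 1349*√2/2) + (-2580 - 6900/13) = (-1819801/4 + 741*√2/2 + 999609/4 - 1349*√2/2) - 40440/13 = (-205048 - 304*√2) - 40440/13 = -2706064/13 - 304*√2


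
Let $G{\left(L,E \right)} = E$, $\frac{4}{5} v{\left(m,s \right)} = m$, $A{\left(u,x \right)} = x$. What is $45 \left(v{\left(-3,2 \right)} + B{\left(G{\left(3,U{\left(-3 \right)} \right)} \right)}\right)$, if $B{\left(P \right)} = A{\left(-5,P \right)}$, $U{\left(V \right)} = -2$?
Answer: $- \frac{1035}{4} \approx -258.75$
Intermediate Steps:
$v{\left(m,s \right)} = \frac{5 m}{4}$
$B{\left(P \right)} = P$
$45 \left(v{\left(-3,2 \right)} + B{\left(G{\left(3,U{\left(-3 \right)} \right)} \right)}\right) = 45 \left(\frac{5}{4} \left(-3\right) - 2\right) = 45 \left(- \frac{15}{4} - 2\right) = 45 \left(- \frac{23}{4}\right) = - \frac{1035}{4}$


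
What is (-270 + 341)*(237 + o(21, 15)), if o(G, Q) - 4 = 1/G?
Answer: 359402/21 ≈ 17114.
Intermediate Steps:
o(G, Q) = 4 + 1/G
(-270 + 341)*(237 + o(21, 15)) = (-270 + 341)*(237 + (4 + 1/21)) = 71*(237 + (4 + 1/21)) = 71*(237 + 85/21) = 71*(5062/21) = 359402/21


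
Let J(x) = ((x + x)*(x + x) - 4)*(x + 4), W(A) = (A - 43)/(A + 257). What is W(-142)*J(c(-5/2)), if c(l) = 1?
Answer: 0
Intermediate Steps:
W(A) = (-43 + A)/(257 + A)
J(x) = (-4 + 4*x²)*(4 + x) (J(x) = ((2*x)*(2*x) - 4)*(4 + x) = (4*x² - 4)*(4 + x) = (-4 + 4*x²)*(4 + x))
W(-142)*J(c(-5/2)) = ((-43 - 142)/(257 - 142))*(-16 - 4*1 + 4*1³ + 16*1²) = (-185/115)*(-16 - 4 + 4*1 + 16*1) = ((1/115)*(-185))*(-16 - 4 + 4 + 16) = -37/23*0 = 0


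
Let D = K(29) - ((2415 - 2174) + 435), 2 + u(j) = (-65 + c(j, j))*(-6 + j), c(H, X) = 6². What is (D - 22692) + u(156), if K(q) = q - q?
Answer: -27720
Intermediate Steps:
c(H, X) = 36
K(q) = 0
u(j) = 172 - 29*j (u(j) = -2 + (-65 + 36)*(-6 + j) = -2 - 29*(-6 + j) = -2 + (174 - 29*j) = 172 - 29*j)
D = -676 (D = 0 - ((2415 - 2174) + 435) = 0 - (241 + 435) = 0 - 1*676 = 0 - 676 = -676)
(D - 22692) + u(156) = (-676 - 22692) + (172 - 29*156) = -23368 + (172 - 4524) = -23368 - 4352 = -27720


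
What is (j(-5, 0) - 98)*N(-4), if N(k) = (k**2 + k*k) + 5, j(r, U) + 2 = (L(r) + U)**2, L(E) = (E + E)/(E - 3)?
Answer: -58275/16 ≈ -3642.2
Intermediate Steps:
L(E) = 2*E/(-3 + E) (L(E) = (2*E)/(-3 + E) = 2*E/(-3 + E))
j(r, U) = -2 + (U + 2*r/(-3 + r))**2 (j(r, U) = -2 + (2*r/(-3 + r) + U)**2 = -2 + (U + 2*r/(-3 + r))**2)
N(k) = 5 + 2*k**2 (N(k) = (k**2 + k**2) + 5 = 2*k**2 + 5 = 5 + 2*k**2)
(j(-5, 0) - 98)*N(-4) = ((-2 + (-3*0 + 2*(-5) + 0*(-5))**2/(-3 - 5)**2) - 98)*(5 + 2*(-4)**2) = ((-2 + (0 - 10 + 0)**2/(-8)**2) - 98)*(5 + 2*16) = ((-2 + (1/64)*(-10)**2) - 98)*(5 + 32) = ((-2 + (1/64)*100) - 98)*37 = ((-2 + 25/16) - 98)*37 = (-7/16 - 98)*37 = -1575/16*37 = -58275/16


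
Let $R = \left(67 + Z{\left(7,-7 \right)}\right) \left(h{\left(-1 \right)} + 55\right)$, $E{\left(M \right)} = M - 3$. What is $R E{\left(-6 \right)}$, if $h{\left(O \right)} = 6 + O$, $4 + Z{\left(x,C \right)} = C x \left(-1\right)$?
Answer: $-60480$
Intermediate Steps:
$Z{\left(x,C \right)} = -4 - C x$ ($Z{\left(x,C \right)} = -4 + C x \left(-1\right) = -4 - C x$)
$E{\left(M \right)} = -3 + M$ ($E{\left(M \right)} = M - 3 = -3 + M$)
$R = 6720$ ($R = \left(67 - \left(4 - 49\right)\right) \left(\left(6 - 1\right) + 55\right) = \left(67 + \left(-4 + 49\right)\right) \left(5 + 55\right) = \left(67 + 45\right) 60 = 112 \cdot 60 = 6720$)
$R E{\left(-6 \right)} = 6720 \left(-3 - 6\right) = 6720 \left(-9\right) = -60480$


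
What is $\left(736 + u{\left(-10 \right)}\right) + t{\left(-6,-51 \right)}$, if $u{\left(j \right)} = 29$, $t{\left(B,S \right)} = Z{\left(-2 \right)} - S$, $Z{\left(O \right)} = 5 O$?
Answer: $806$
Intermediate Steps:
$t{\left(B,S \right)} = -10 - S$ ($t{\left(B,S \right)} = 5 \left(-2\right) - S = -10 - S$)
$\left(736 + u{\left(-10 \right)}\right) + t{\left(-6,-51 \right)} = \left(736 + 29\right) - -41 = 765 + \left(-10 + 51\right) = 765 + 41 = 806$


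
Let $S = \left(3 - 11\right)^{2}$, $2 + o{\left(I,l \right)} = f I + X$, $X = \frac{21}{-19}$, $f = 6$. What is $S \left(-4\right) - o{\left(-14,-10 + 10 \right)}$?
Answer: $- \frac{3209}{19} \approx -168.89$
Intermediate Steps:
$X = - \frac{21}{19}$ ($X = 21 \left(- \frac{1}{19}\right) = - \frac{21}{19} \approx -1.1053$)
$o{\left(I,l \right)} = - \frac{59}{19} + 6 I$ ($o{\left(I,l \right)} = -2 + \left(6 I - \frac{21}{19}\right) = -2 + \left(- \frac{21}{19} + 6 I\right) = - \frac{59}{19} + 6 I$)
$S = 64$ ($S = \left(-8\right)^{2} = 64$)
$S \left(-4\right) - o{\left(-14,-10 + 10 \right)} = 64 \left(-4\right) - \left(- \frac{59}{19} + 6 \left(-14\right)\right) = -256 - \left(- \frac{59}{19} - 84\right) = -256 - - \frac{1655}{19} = -256 + \frac{1655}{19} = - \frac{3209}{19}$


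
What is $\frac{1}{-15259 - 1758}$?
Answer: $- \frac{1}{17017} \approx -5.8765 \cdot 10^{-5}$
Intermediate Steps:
$\frac{1}{-15259 - 1758} = \frac{1}{-17017} = - \frac{1}{17017}$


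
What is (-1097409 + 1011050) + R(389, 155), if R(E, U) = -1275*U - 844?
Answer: -284828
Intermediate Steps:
R(E, U) = -844 - 1275*U
(-1097409 + 1011050) + R(389, 155) = (-1097409 + 1011050) + (-844 - 1275*155) = -86359 + (-844 - 197625) = -86359 - 198469 = -284828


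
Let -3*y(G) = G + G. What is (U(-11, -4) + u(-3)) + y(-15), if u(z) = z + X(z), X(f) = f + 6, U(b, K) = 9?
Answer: 19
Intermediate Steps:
X(f) = 6 + f
y(G) = -2*G/3 (y(G) = -(G + G)/3 = -2*G/3)
u(z) = 6 + 2*z (u(z) = z + (6 + z) = 6 + 2*z)
(U(-11, -4) + u(-3)) + y(-15) = (9 + (6 + 2*(-3))) - 2/3*(-15) = (9 + (6 - 6)) + 10 = (9 + 0) + 10 = 9 + 10 = 19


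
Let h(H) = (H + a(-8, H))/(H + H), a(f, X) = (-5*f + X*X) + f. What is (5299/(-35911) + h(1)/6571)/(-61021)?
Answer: 34209242/14399197435801 ≈ 2.3758e-6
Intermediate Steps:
a(f, X) = X² - 4*f (a(f, X) = (-5*f + X²) + f = (X² - 5*f) + f = X² - 4*f)
h(H) = (32 + H + H²)/(2*H) (h(H) = (H + (H² - 4*(-8)))/(H + H) = (H + (H² + 32))/((2*H)) = (H + (32 + H²))*(1/(2*H)) = (32 + H + H²)*(1/(2*H)) = (32 + H + H²)/(2*H))
(5299/(-35911) + h(1)/6571)/(-61021) = (5299/(-35911) + ((½)*(32 + 1 + 1²)/1)/6571)/(-61021) = (5299*(-1/35911) + ((½)*1*(32 + 1 + 1))*(1/6571))*(-1/61021) = (-5299/35911 + ((½)*1*34)*(1/6571))*(-1/61021) = (-5299/35911 + 17*(1/6571))*(-1/61021) = (-5299/35911 + 17/6571)*(-1/61021) = -34209242/235971181*(-1/61021) = 34209242/14399197435801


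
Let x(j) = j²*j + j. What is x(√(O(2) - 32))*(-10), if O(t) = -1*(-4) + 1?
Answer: 780*I*√3 ≈ 1351.0*I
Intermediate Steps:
O(t) = 5 (O(t) = 4 + 1 = 5)
x(j) = j + j³ (x(j) = j³ + j = j + j³)
x(√(O(2) - 32))*(-10) = (√(5 - 32) + (√(5 - 32))³)*(-10) = (√(-27) + (√(-27))³)*(-10) = (3*I*√3 + (3*I*√3)³)*(-10) = (3*I*√3 - 81*I*√3)*(-10) = -78*I*√3*(-10) = 780*I*√3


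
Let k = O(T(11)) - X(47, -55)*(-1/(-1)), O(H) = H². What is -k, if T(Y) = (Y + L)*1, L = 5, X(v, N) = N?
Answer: -311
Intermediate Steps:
T(Y) = 5 + Y (T(Y) = (Y + 5)*1 = (5 + Y)*1 = 5 + Y)
k = 311 (k = (5 + 11)² - (-55)*(-1/(-1)) = 16² - (-55)*(-1*(-1)) = 256 - (-55) = 256 - 1*(-55) = 256 + 55 = 311)
-k = -1*311 = -311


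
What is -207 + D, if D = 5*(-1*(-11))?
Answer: -152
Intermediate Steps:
D = 55 (D = 5*11 = 55)
-207 + D = -207 + 55 = -152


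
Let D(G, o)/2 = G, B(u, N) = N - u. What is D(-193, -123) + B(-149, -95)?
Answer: -332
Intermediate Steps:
D(G, o) = 2*G
D(-193, -123) + B(-149, -95) = 2*(-193) + (-95 - 1*(-149)) = -386 + (-95 + 149) = -386 + 54 = -332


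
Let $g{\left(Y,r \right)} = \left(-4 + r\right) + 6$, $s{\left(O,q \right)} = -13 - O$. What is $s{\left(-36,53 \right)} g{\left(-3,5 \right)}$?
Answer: $161$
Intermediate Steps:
$g{\left(Y,r \right)} = 2 + r$
$s{\left(-36,53 \right)} g{\left(-3,5 \right)} = \left(-13 - -36\right) \left(2 + 5\right) = \left(-13 + 36\right) 7 = 23 \cdot 7 = 161$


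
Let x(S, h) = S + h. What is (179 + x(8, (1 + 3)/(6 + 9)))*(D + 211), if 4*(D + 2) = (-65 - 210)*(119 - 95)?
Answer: -4047769/15 ≈ -2.6985e+5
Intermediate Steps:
D = -1652 (D = -2 + ((-65 - 210)*(119 - 95))/4 = -2 + (-275*24)/4 = -2 + (¼)*(-6600) = -2 - 1650 = -1652)
(179 + x(8, (1 + 3)/(6 + 9)))*(D + 211) = (179 + (8 + (1 + 3)/(6 + 9)))*(-1652 + 211) = (179 + (8 + 4/15))*(-1441) = (179 + 124/15)*(-1441) = (2809/15)*(-1441) = -4047769/15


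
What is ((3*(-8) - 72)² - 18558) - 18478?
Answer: -27820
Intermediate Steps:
((3*(-8) - 72)² - 18558) - 18478 = ((-24 - 72)² - 18558) - 18478 = ((-96)² - 18558) - 18478 = (9216 - 18558) - 18478 = -9342 - 18478 = -27820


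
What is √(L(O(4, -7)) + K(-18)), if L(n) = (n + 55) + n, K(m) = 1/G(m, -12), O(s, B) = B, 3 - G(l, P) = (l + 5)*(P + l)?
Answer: √682238/129 ≈ 6.4029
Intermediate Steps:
G(l, P) = 3 - (5 + l)*(P + l) (G(l, P) = 3 - (l + 5)*(P + l) = 3 - (5 + l)*(P + l))
K(m) = 1/(63 - m² + 7*m) (K(m) = 1/(3 - m² - 5*(-12) - 5*m - 1*(-12)*m) = 1/(3 - m² + 60 - 5*m + 12*m) = 1/(63 - m² + 7*m))
L(n) = 55 + 2*n (L(n) = (55 + n) + n = 55 + 2*n)
√(L(O(4, -7)) + K(-18)) = √((55 + 2*(-7)) + 1/(63 - 1*(-18)² + 7*(-18))) = √((55 - 14) + 1/(63 - 1*324 - 126)) = √(41 + 1/(63 - 324 - 126)) = √(41 + 1/(-387)) = √(41 - 1/387) = √(15866/387) = √682238/129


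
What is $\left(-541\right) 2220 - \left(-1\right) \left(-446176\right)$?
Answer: $-1647196$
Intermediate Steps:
$\left(-541\right) 2220 - \left(-1\right) \left(-446176\right) = -1201020 - 446176 = -1647196$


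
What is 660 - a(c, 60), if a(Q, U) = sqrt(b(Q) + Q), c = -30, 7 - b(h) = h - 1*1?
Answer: 660 - 2*sqrt(2) ≈ 657.17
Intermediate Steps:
b(h) = 8 - h (b(h) = 7 - (h - 1*1) = 7 - (h - 1) = 7 - (-1 + h) = 7 + (1 - h) = 8 - h)
a(Q, U) = 2*sqrt(2) (a(Q, U) = sqrt((8 - Q) + Q) = sqrt(8) = 2*sqrt(2))
660 - a(c, 60) = 660 - 2*sqrt(2)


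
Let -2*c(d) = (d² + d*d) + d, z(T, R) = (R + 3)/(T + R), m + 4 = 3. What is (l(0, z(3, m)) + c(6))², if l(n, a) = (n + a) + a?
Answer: 1369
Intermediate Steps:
m = -1 (m = -4 + 3 = -1)
z(T, R) = (3 + R)/(R + T)
c(d) = -d² - d/2 (c(d) = -((d² + d*d) + d)/2 = -((d² + d²) + d)/2 = -(2*d² + d)/2 = -(d + 2*d²)/2 = -d² - d/2)
l(n, a) = n + 2*a (l(n, a) = (a + n) + a = n + 2*a)
(l(0, z(3, m)) + c(6))² = ((0 + 2*((3 - 1)/(-1 + 3))) - 1*6*(½ + 6))² = ((0 + 2*(2/2)) - 1*6*13/2)² = ((0 + 2*((½)*2)) - 39)² = ((0 + 2*1) - 39)² = ((0 + 2) - 39)² = (2 - 39)² = (-37)² = 1369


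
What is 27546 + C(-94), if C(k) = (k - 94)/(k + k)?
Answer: 27547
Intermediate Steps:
C(k) = (-94 + k)/(2*k) (C(k) = (-94 + k)/((2*k)) = (-94 + k)*(1/(2*k)) = (-94 + k)/(2*k))
27546 + C(-94) = 27546 + (½)*(-94 - 94)/(-94) = 27546 + (½)*(-1/94)*(-188) = 27546 + 1 = 27547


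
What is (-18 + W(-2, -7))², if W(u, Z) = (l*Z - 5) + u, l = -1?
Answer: 324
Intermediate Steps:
W(u, Z) = -5 + u - Z (W(u, Z) = (-Z - 5) + u = (-5 - Z) + u = -5 + u - Z)
(-18 + W(-2, -7))² = (-18 + (-5 - 2 - 1*(-7)))² = (-18 + (-5 - 2 + 7))² = (-18 + 0)² = (-18)² = 324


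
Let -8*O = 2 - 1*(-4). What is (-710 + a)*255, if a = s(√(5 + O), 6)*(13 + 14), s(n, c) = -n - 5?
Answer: -215475 - 6885*√17/2 ≈ -2.2967e+5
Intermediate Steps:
O = -¾ (O = -(2 - 1*(-4))/8 = -(2 + 4)/8 = -⅛*6 = -¾ ≈ -0.75000)
s(n, c) = -5 - n
a = -135 - 27*√17/2 (a = (-5 - √(5 - ¾))*(13 + 14) = (-5 - √(17/4))*27 = (-5 - √17/2)*27 = -135 - 27*√17/2 ≈ -190.66)
(-710 + a)*255 = (-710 + (-135 - 27*√17/2))*255 = (-845 - 27*√17/2)*255 = -215475 - 6885*√17/2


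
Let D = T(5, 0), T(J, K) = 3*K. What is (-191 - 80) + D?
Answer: -271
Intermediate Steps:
D = 0 (D = 3*0 = 0)
(-191 - 80) + D = (-191 - 80) + 0 = -271 + 0 = -271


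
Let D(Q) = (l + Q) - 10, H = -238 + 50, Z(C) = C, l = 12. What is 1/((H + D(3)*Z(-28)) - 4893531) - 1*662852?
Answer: -3243904225869/4893859 ≈ -6.6285e+5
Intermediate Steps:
H = -188
D(Q) = 2 + Q (D(Q) = (12 + Q) - 10 = 2 + Q)
1/((H + D(3)*Z(-28)) - 4893531) - 1*662852 = 1/((-188 + (2 + 3)*(-28)) - 4893531) - 1*662852 = 1/((-188 + 5*(-28)) - 4893531) - 662852 = 1/((-188 - 140) - 4893531) - 662852 = 1/(-328 - 4893531) - 662852 = 1/(-4893859) - 662852 = -1/4893859 - 662852 = -3243904225869/4893859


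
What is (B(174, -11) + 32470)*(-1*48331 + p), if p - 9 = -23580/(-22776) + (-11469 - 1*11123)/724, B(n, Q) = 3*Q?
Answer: -538804762066575/343538 ≈ -1.5684e+9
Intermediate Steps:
p = -7272397/343538 (p = 9 + (-23580/(-22776) + (-11469 - 1*11123)/724) = 9 + (-23580*(-1/22776) + (-11469 - 11123)*(1/724)) = 9 + (1965/1898 - 22592*1/724) = 9 + (1965/1898 - 5648/181) = 9 - 10364239/343538 = -7272397/343538 ≈ -21.169)
(B(174, -11) + 32470)*(-1*48331 + p) = (3*(-11) + 32470)*(-1*48331 - 7272397/343538) = (-33 + 32470)*(-48331 - 7272397/343538) = 32437*(-16610807475/343538) = -538804762066575/343538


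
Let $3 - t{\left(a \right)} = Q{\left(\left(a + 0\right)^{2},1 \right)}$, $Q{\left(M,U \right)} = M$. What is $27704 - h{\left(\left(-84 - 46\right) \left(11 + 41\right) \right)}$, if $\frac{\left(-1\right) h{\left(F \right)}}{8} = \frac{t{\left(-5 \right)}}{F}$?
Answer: $\frac{23409902}{845} \approx 27704.0$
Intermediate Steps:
$t{\left(a \right)} = 3 - a^{2}$ ($t{\left(a \right)} = 3 - \left(a + 0\right)^{2} = 3 - a^{2}$)
$h{\left(F \right)} = \frac{176}{F}$ ($h{\left(F \right)} = - 8 \frac{3 - \left(-5\right)^{2}}{F} = - 8 \frac{3 - 25}{F} = - 8 \left(- \frac{22}{F}\right) = \frac{176}{F}$)
$27704 - h{\left(\left(-84 - 46\right) \left(11 + 41\right) \right)} = 27704 - \frac{176}{\left(-84 - 46\right) \left(11 + 41\right)} = 27704 - \frac{176}{\left(-130\right) 52} = 27704 - \frac{176}{-6760} = 27704 - 176 \left(- \frac{1}{6760}\right) = 27704 - - \frac{22}{845} = 27704 + \frac{22}{845} = \frac{23409902}{845}$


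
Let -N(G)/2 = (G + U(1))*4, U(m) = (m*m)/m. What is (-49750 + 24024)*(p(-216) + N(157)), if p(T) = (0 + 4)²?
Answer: 32106048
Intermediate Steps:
U(m) = m (U(m) = m²/m = m)
N(G) = -8 - 8*G (N(G) = -2*(G + 1)*4 = -2*(1 + G)*4 = -2*(4 + 4*G) = -8 - 8*G)
p(T) = 16 (p(T) = 4² = 16)
(-49750 + 24024)*(p(-216) + N(157)) = (-49750 + 24024)*(16 + (-8 - 8*157)) = -25726*(16 + (-8 - 1256)) = -25726*(16 - 1264) = -25726*(-1248) = 32106048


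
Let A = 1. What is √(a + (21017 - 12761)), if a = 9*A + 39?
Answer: 4*√519 ≈ 91.126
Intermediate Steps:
a = 48 (a = 9*1 + 39 = 9 + 39 = 48)
√(a + (21017 - 12761)) = √(48 + (21017 - 12761)) = √(48 + 8256) = √8304 = 4*√519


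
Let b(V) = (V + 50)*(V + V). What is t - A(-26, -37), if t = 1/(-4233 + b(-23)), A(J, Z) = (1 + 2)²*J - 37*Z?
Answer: -6214126/5475 ≈ -1135.0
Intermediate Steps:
A(J, Z) = -37*Z + 9*J (A(J, Z) = 3²*J - 37*Z = 9*J - 37*Z = -37*Z + 9*J)
b(V) = 2*V*(50 + V) (b(V) = (50 + V)*(2*V) = 2*V*(50 + V))
t = -1/5475 (t = 1/(-4233 + 2*(-23)*(50 - 23)) = 1/(-4233 + 2*(-23)*27) = 1/(-4233 - 1242) = 1/(-5475) = -1/5475 ≈ -0.00018265)
t - A(-26, -37) = -1/5475 - (-37*(-37) + 9*(-26)) = -1/5475 - (1369 - 234) = -1/5475 - 1*1135 = -1/5475 - 1135 = -6214126/5475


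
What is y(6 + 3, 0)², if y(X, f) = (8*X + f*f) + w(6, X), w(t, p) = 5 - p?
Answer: 4624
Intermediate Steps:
y(X, f) = 5 + f² + 7*X (y(X, f) = (8*X + f*f) + (5 - X) = (8*X + f²) + (5 - X) = (f² + 8*X) + (5 - X) = 5 + f² + 7*X)
y(6 + 3, 0)² = (5 + 0² + 7*(6 + 3))² = (5 + 0 + 7*9)² = (5 + 0 + 63)² = 68² = 4624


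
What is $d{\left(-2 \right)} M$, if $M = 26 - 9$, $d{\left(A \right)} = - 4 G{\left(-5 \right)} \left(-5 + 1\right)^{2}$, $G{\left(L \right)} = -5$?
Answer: $5440$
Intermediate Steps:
$d{\left(A \right)} = 320$ ($d{\left(A \right)} = \left(-4\right) \left(-5\right) \left(-5 + 1\right)^{2} = 20 \left(-4\right)^{2} = 20 \cdot 16 = 320$)
$M = 17$
$d{\left(-2 \right)} M = 320 \cdot 17 = 5440$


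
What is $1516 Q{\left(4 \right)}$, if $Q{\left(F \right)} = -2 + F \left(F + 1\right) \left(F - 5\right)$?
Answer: $-33352$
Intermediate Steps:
$Q{\left(F \right)} = -2 + F \left(1 + F\right) \left(-5 + F\right)$
$1516 Q{\left(4 \right)} = 1516 \left(-2 + 4^{3} - 20 - 4 \cdot 4^{2}\right) = 1516 \left(-2 + 64 - 20 - 64\right) = 1516 \left(-22\right) = -33352$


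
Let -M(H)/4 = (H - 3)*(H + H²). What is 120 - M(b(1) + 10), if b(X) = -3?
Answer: 1016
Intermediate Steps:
M(H) = -4*(-3 + H)*(H + H²) (M(H) = -4*(H - 3)*(H + H²) = -4*(-3 + H)*(H + H²))
120 - M(b(1) + 10) = 120 - 4*(-3 + 10)*(3 - (-3 + 10)² + 2*(-3 + 10)) = 120 - 4*7*(3 - 1*7² + 2*7) = 120 - 4*7*(3 - 1*49 + 14) = 120 - 4*7*(3 - 49 + 14) = 120 - 4*7*(-32) = 120 - 1*(-896) = 120 + 896 = 1016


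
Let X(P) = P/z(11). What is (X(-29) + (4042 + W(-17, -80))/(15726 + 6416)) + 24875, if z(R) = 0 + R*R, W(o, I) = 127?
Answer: 66644514581/2679182 ≈ 24875.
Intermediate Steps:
z(R) = R² (z(R) = 0 + R² = R²)
X(P) = P/121 (X(P) = P/(11²) = P/121)
(X(-29) + (4042 + W(-17, -80))/(15726 + 6416)) + 24875 = ((1/121)*(-29) + (4042 + 127)/(15726 + 6416)) + 24875 = (-29/121 + 4169/22142) + 24875 = -137669/2679182 + 24875 = 66644514581/2679182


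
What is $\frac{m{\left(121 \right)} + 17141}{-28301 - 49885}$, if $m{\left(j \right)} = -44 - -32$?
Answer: $- \frac{17129}{78186} \approx -0.21908$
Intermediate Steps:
$m{\left(j \right)} = -12$ ($m{\left(j \right)} = -44 + 32 = -12$)
$\frac{m{\left(121 \right)} + 17141}{-28301 - 49885} = \frac{-12 + 17141}{-28301 - 49885} = \frac{17129}{-78186} = 17129 \left(- \frac{1}{78186}\right) = - \frac{17129}{78186}$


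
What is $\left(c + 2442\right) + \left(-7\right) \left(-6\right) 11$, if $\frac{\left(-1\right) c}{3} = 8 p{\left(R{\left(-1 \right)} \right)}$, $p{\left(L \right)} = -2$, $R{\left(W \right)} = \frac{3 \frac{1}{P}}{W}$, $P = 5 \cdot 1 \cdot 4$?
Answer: $2952$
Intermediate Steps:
$P = 20$ ($P = 5 \cdot 4 = 20$)
$R{\left(W \right)} = \frac{3}{20 W}$ ($R{\left(W \right)} = \frac{3 \cdot \frac{1}{20}}{W} = \frac{3}{20 W}$)
$c = 48$ ($c = - 3 \cdot 8 \left(-2\right) = \left(-3\right) \left(-16\right) = 48$)
$\left(c + 2442\right) + \left(-7\right) \left(-6\right) 11 = \left(48 + 2442\right) + \left(-7\right) \left(-6\right) 11 = 2490 + 42 \cdot 11 = 2490 + 462 = 2952$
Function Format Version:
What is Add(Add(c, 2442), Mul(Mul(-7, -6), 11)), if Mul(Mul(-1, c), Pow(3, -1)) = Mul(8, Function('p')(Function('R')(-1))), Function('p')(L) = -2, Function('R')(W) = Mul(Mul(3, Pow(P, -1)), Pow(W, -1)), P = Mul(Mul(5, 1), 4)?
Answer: 2952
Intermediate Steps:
P = 20 (P = Mul(5, 4) = 20)
Function('R')(W) = Mul(Rational(3, 20), Pow(W, -1)) (Function('R')(W) = Mul(Mul(3, Pow(20, -1)), Pow(W, -1)) = Mul(Mul(3, Rational(1, 20)), Pow(W, -1)) = Mul(Rational(3, 20), Pow(W, -1)))
c = 48 (c = Mul(-3, Mul(8, -2)) = Mul(-3, -16) = 48)
Add(Add(c, 2442), Mul(Mul(-7, -6), 11)) = Add(Add(48, 2442), Mul(Mul(-7, -6), 11)) = Add(2490, Mul(42, 11)) = Add(2490, 462) = 2952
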